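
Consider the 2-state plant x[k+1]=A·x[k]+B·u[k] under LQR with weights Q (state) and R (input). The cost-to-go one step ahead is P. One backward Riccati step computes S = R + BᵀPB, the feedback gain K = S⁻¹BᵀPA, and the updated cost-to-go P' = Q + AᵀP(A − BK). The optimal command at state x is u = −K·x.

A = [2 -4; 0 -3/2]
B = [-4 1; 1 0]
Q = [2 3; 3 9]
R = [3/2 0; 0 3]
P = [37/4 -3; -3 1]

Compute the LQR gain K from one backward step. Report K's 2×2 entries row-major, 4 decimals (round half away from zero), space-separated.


BᵀP = [-40.0000 13.0000; 9.2500 -3.0000]
S = R + BᵀPB = [3/2 0; 0 3] + [173.0000 -40.0000; -40.0000 9.2500] = [174.5000 -40.0000; -40.0000 12.2500]
BᵀPA = [-80.0000 140.5000; 18.5000 -32.5000]
K = S⁻¹·BᵀPA = [-0.4464 0.7833; 0.0525 -0.0953]
A−BK = [0.1618 -0.7714; 0.4464 -2.2833]
AᵀP(A−BK) = [0.3153 -0.5720; -0.5720 1.0974]
P' = Q + AᵀP(A−BK) = [2.3153 2.4280; 2.4280 10.0974]
tr(P') = 12.4126

-0.4464 0.7833 0.0525 -0.0953


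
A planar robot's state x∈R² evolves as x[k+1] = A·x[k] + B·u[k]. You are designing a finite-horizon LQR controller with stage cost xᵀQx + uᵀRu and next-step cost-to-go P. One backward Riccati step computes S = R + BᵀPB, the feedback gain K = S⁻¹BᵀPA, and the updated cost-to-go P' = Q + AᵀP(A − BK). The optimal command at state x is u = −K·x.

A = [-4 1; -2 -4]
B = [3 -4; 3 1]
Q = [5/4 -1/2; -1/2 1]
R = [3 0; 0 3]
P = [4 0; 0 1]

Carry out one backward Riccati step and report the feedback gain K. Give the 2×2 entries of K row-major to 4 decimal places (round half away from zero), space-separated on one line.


BᵀP = [12.0000 3.0000; -16.0000 1.0000]
S = R + BᵀPB = [3 0; 0 3] + [45.0000 -45.0000; -45.0000 65.0000] = [48.0000 -45.0000; -45.0000 68.0000]
BᵀPA = [-54.0000 0.0000; 62.0000 -20.0000]
K = S⁻¹·BᵀPA = [-0.7119 -0.7264; 0.4407 -0.7748]
A−BK = [-0.1017 0.0799; -0.3051 -1.0460]
AᵀP(A−BK) = [2.2373 0.8136; 0.8136 4.5036]
P' = Q + AᵀP(A−BK) = [3.4873 0.3136; 0.3136 5.5036]
tr(P') = 8.9909

-0.7119 -0.7264 0.4407 -0.7748


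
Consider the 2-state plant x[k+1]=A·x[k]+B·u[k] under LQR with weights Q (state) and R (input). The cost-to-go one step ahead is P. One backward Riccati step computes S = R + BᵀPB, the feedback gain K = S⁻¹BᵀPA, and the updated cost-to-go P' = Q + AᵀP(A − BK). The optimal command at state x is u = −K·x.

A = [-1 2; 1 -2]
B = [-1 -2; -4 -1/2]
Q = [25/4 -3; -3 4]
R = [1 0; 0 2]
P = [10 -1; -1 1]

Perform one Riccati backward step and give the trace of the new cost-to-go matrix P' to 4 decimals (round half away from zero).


BᵀP = [-6.0000 -3.0000; -19.5000 1.5000]
S = R + BᵀPB = [1 0; 0 2] + [18.0000 13.5000; 13.5000 38.2500] = [19.0000 13.5000; 13.5000 40.2500]
BᵀPA = [3.0000 -6.0000; 21.0000 -42.0000]
K = S⁻¹·BᵀPA = [-0.2794 0.5588; 0.6155 -1.2309]
A−BK = [-0.0485 0.0970; 0.1901 -0.3803]
AᵀP(A−BK) = [0.9137 -1.8275; -1.8275 3.6549]
P' = Q + AᵀP(A−BK) = [7.1637 -4.8275; -4.8275 7.6549]
tr(P') = 14.8187

14.8187


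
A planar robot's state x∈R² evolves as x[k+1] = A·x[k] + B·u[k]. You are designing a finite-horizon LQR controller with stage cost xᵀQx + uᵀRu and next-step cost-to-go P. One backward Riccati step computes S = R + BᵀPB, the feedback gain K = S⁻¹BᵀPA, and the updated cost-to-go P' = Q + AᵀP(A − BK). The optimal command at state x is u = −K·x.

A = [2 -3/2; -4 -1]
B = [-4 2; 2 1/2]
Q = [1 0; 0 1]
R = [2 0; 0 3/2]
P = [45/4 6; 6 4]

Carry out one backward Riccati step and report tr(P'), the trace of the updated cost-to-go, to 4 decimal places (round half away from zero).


9.2050

BᵀP = [-33.0000 -16.0000; 25.5000 14.0000]
S = R + BᵀPB = [2 0; 0 3/2] + [100.0000 -74.0000; -74.0000 58.0000] = [102.0000 -74.0000; -74.0000 59.5000]
BᵀPA = [-2.0000 65.5000; -5.0000 -52.2500]
K = S⁻¹·BᵀPA = [-0.8246 0.0519; -1.1096 -0.8137]
A−BK = [0.9207 0.3347; -1.7960 -0.6969]
AᵀP(A−BK) = [5.8027 2.2854; 2.2854 1.4023]
P' = Q + AᵀP(A−BK) = [6.8027 2.2854; 2.2854 2.4023]
tr(P') = 9.2050


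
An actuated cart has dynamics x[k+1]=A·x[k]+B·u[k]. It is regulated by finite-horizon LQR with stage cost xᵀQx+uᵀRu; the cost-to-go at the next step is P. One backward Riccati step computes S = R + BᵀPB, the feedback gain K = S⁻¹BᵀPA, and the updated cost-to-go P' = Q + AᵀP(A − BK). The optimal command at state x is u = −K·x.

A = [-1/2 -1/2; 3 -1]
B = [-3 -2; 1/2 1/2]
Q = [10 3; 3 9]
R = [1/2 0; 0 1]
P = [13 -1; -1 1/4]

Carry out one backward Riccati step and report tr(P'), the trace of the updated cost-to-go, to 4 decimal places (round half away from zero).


20.6498

BᵀP = [-39.5000 3.1250; -26.5000 2.1250]
S = R + BᵀPB = [1/2 0; 0 1] + [120.0625 80.5625; 80.5625 54.0625] = [120.5625 80.5625; 80.5625 55.0625]
BᵀPA = [29.1250 16.6250; 19.6250 11.1250]
K = S⁻¹·BᵀPA = [0.1529 0.1293; 0.1327 0.0129]
A−BK = [0.2241 -0.0864; 2.8572 -1.0711]
AᵀP(A−BK) = [1.4425 -0.5183; -0.5183 0.2073]
P' = Q + AᵀP(A−BK) = [11.4425 2.4817; 2.4817 9.2073]
tr(P') = 20.6498


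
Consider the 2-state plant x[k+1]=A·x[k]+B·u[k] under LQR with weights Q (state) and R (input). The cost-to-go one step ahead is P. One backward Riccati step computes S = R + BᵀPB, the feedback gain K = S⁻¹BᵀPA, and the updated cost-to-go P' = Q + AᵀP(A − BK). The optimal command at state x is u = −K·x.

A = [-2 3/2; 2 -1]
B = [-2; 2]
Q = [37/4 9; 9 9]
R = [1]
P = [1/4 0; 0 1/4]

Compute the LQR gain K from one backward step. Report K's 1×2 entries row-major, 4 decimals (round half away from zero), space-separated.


BᵀP = [-0.5000 0.5000]
S = R + BᵀPB = [1] + [2.0000] = [3.0000]
BᵀPA = [2.0000 -1.2500]
K = S⁻¹·BᵀPA = [0.6667 -0.4167]
A−BK = [-0.6667 0.6667; 0.6667 -0.1667]
AᵀP(A−BK) = [0.6667 -0.4167; -0.4167 0.2917]
P' = Q + AᵀP(A−BK) = [9.9167 8.5833; 8.5833 9.2917]
tr(P') = 19.2083

0.6667 -0.4167


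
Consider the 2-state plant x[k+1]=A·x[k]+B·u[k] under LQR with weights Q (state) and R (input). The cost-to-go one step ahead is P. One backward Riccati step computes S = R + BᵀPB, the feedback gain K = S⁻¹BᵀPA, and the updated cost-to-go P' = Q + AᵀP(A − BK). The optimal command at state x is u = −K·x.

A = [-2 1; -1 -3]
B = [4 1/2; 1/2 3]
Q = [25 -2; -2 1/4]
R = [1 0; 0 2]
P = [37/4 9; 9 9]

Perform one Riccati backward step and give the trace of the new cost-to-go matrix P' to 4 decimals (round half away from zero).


BᵀP = [41.5000 40.5000; 31.6250 31.5000]
S = R + BᵀPB = [1 0; 0 2] + [186.2500 142.2500; 142.2500 110.3125] = [187.2500 142.2500; 142.2500 112.3125]
BᵀPA = [-123.5000 -80.0000; -94.7500 -62.8750]
K = S⁻¹·BᵀPA = [-0.4933 -0.0516; -0.2188 -0.4945]
A−BK = [0.0827 1.4536; -0.0969 -1.4907]
AᵀP(A−BK) = [0.3427 0.2767; 0.2767 1.0324]
P' = Q + AᵀP(A−BK) = [25.3427 -1.7233; -1.7233 1.2824]
tr(P') = 26.6250

26.6250


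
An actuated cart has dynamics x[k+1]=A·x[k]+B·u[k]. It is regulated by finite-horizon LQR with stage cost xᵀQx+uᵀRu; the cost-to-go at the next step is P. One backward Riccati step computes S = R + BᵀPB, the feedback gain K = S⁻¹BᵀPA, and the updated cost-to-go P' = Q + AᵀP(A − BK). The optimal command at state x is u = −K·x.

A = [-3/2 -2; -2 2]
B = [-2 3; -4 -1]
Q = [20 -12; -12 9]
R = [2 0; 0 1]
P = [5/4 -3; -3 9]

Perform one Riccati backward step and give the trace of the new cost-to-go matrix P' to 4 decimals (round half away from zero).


30.3372

BᵀP = [9.5000 -30.0000; 6.7500 -18.0000]
S = R + BᵀPB = [2 0; 0 1] + [101.0000 58.5000; 58.5000 38.2500] = [103.0000 58.5000; 58.5000 39.2500]
BᵀPA = [45.7500 -79.0000; 25.8750 -49.5000]
K = S⁻¹·BᵀPA = [0.4545 -0.3304; -0.0181 -0.7687]
A−BK = [-0.5367 -0.3546; -0.2002 -0.0902]
AᵀP(A−BK) = [0.4895 -0.2442; -0.2442 0.8477]
P' = Q + AᵀP(A−BK) = [20.4895 -12.2442; -12.2442 9.8477]
tr(P') = 30.3372


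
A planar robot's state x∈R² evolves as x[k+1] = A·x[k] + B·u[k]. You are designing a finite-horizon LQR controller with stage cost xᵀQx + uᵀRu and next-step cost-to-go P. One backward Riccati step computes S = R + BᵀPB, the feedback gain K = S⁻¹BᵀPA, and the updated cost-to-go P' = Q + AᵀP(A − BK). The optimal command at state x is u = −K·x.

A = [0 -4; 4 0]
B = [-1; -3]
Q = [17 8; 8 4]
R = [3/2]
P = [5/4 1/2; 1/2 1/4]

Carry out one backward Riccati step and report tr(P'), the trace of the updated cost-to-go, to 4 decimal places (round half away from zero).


BᵀP = [-2.7500 -1.2500]
S = R + BᵀPB = [3/2] + [6.5000] = [8.0000]
BᵀPA = [-5.0000 11.0000]
K = S⁻¹·BᵀPA = [-0.6250 1.3750]
A−BK = [-0.6250 -2.6250; 2.1250 4.1250]
AᵀP(A−BK) = [0.8750 -1.1250; -1.1250 4.8750]
P' = Q + AᵀP(A−BK) = [17.8750 6.8750; 6.8750 8.8750]
tr(P') = 26.7500

26.7500


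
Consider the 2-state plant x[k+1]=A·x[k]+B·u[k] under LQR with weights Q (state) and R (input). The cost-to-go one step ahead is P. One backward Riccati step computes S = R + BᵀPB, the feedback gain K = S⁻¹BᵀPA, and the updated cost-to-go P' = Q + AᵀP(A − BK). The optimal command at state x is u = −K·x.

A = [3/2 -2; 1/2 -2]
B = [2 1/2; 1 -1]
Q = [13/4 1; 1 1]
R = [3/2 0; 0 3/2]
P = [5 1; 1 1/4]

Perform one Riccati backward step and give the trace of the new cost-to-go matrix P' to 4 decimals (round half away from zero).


6.6975

BᵀP = [11.0000 2.2500; 1.5000 0.2500]
S = R + BᵀPB = [3/2 0; 0 3/2] + [24.2500 3.2500; 3.2500 0.5000] = [25.7500 3.2500; 3.2500 2.0000]
BᵀPA = [17.6250 -26.5000; 2.3750 -3.5000]
K = S⁻¹·BᵀPA = [0.6725 -1.0168; 0.0947 -0.0977]
A−BK = [0.1076 0.0824; -0.0779 -1.0809]
AᵀP(A−BK) = [0.7345 -1.0969; -1.0969 1.7130]
P' = Q + AᵀP(A−BK) = [3.9845 -0.0969; -0.0969 2.7130]
tr(P') = 6.6975


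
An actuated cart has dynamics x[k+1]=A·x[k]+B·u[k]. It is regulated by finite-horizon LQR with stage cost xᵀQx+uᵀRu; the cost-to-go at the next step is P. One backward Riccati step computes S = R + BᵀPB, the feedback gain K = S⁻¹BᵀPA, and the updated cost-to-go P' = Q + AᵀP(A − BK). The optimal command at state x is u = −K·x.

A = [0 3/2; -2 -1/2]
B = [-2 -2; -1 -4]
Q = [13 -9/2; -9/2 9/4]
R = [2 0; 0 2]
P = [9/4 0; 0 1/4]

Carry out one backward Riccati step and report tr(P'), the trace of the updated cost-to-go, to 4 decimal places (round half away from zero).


17.0341

BᵀP = [-4.5000 -0.2500; -4.5000 -1.0000]
S = R + BᵀPB = [2 0; 0 2] + [9.2500 10.0000; 10.0000 13.0000] = [11.2500 10.0000; 10.0000 15.0000]
BᵀPA = [0.5000 -6.6250; 2.0000 -6.2500]
K = S⁻¹·BᵀPA = [-0.1818 -0.5364; 0.2545 -0.0591]
A−BK = [0.1455 0.3091; -1.1636 -1.2727]
AᵀP(A−BK) = [0.5818 0.6364; 0.6364 1.2023]
P' = Q + AᵀP(A−BK) = [13.5818 -3.8636; -3.8636 3.4523]
tr(P') = 17.0341


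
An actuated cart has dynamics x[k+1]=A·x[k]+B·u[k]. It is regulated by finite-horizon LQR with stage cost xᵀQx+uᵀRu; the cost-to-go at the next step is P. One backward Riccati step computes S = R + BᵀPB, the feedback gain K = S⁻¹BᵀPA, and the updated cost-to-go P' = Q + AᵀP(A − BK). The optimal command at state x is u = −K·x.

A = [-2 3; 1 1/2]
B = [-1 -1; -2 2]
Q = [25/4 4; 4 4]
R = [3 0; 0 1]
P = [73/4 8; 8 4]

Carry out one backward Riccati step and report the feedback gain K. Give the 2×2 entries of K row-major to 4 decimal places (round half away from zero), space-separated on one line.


BᵀP = [-34.2500 -16.0000; -2.2500 0.0000]
S = R + BᵀPB = [3 0; 0 1] + [66.2500 2.2500; 2.2500 2.2500] = [69.2500 2.2500; 2.2500 3.2500]
BᵀPA = [52.5000 -110.7500; 4.5000 -6.7500]
K = S⁻¹·BᵀPA = [0.7295 -1.5670; 0.8795 -0.9920]
A−BK = [-0.3909 0.4409; 0.7000 -0.6500]
AᵀP(A−BK) = [2.7409 -4.7659; -4.7659 9.0034]
P' = Q + AᵀP(A−BK) = [8.9909 -0.7659; -0.7659 13.0034]
tr(P') = 21.9943

0.7295 -1.5670 0.8795 -0.9920


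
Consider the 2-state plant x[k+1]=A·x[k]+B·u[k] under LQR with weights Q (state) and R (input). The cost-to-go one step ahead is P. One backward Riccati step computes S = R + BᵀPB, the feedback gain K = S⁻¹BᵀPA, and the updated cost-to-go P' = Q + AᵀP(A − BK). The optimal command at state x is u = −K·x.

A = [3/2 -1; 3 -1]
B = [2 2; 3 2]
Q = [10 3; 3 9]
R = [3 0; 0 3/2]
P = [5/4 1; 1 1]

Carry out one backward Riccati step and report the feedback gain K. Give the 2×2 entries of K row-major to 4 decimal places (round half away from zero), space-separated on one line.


BᵀP = [5.5000 5.0000; 4.5000 4.0000]
S = R + BᵀPB = [3 0; 0 3/2] + [26.0000 21.0000; 21.0000 17.0000] = [29.0000 21.0000; 21.0000 18.5000]
BᵀPA = [23.2500 -10.5000; 18.7500 -8.5000]
K = S⁻¹·BᵀPA = [0.3809 -0.1649; 0.5812 -0.2723]
A−BK = [-0.4241 -0.1257; 0.6950 0.0393]
AᵀP(A−BK) = [1.0602 -0.4359; -0.4359 0.2042]
P' = Q + AᵀP(A−BK) = [11.0602 2.5641; 2.5641 9.2042]
tr(P') = 20.2644

0.3809 -0.1649 0.5812 -0.2723


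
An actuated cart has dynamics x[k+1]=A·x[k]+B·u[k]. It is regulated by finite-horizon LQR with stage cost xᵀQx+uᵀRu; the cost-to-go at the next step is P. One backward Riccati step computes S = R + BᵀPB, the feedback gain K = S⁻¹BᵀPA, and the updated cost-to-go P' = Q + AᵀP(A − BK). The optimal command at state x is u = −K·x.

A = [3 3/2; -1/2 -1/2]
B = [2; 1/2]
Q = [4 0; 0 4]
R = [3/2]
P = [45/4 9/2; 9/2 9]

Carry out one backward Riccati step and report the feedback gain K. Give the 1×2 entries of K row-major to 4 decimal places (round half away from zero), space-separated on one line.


BᵀP = [24.7500 13.5000]
S = R + BᵀPB = [3/2] + [56.2500] = [57.7500]
BᵀPA = [67.5000 30.3750]
K = S⁻¹·BᵀPA = [1.1688 0.5260]
A−BK = [0.6623 0.4481; -1.0844 -0.7630]
AᵀP(A−BK) = [11.1039 7.2468; 7.2468 4.8360]
P' = Q + AᵀP(A−BK) = [15.1039 7.2468; 7.2468 8.8360]
tr(P') = 23.9399

1.1688 0.5260


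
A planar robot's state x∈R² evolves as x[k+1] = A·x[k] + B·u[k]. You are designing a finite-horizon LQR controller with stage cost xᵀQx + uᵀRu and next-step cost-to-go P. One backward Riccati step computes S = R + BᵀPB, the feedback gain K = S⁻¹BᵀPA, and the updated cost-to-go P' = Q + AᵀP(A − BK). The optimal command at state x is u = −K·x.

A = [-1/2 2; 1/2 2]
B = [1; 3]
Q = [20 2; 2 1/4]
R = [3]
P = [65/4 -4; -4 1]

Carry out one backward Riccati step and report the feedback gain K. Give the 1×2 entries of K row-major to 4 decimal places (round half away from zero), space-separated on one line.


BᵀP = [4.2500 -1.0000]
S = R + BᵀPB = [3] + [1.2500] = [4.2500]
BᵀPA = [-2.6250 6.5000]
K = S⁻¹·BᵀPA = [-0.6176 1.5294]
A−BK = [0.1176 0.4706; 2.3529 -2.5882]
AᵀP(A−BK) = [4.6912 -11.2353; -11.2353 27.0588]
P' = Q + AᵀP(A−BK) = [24.6912 -9.2353; -9.2353 27.3088]
tr(P') = 52.0000

-0.6176 1.5294


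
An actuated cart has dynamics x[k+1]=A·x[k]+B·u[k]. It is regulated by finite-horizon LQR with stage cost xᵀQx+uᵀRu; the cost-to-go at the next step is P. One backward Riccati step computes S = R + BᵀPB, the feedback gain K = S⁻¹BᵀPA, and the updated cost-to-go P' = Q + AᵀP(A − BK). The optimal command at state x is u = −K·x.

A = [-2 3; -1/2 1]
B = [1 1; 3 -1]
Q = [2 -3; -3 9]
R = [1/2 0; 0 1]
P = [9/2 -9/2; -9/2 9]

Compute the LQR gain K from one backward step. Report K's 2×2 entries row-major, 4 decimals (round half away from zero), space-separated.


BᵀP = [-9.0000 22.5000; 9.0000 -13.5000]
S = R + BᵀPB = [1/2 0; 0 1] + [58.5000 -31.5000; -31.5000 22.5000] = [59.0000 -31.5000; -31.5000 23.5000]
BᵀPA = [6.7500 -4.5000; -11.2500 13.5000]
K = S⁻¹·BᵀPA = [-0.4965 0.8104; -1.1443 1.6607]
A−BK = [-0.3592 0.5289; -0.1547 0.2295]
AᵀP(A−BK) = [1.7285 -2.5368; -2.5368 3.7267]
P' = Q + AᵀP(A−BK) = [3.7285 -5.5368; -5.5368 12.7267]
tr(P') = 16.4552

-0.4965 0.8104 -1.1443 1.6607


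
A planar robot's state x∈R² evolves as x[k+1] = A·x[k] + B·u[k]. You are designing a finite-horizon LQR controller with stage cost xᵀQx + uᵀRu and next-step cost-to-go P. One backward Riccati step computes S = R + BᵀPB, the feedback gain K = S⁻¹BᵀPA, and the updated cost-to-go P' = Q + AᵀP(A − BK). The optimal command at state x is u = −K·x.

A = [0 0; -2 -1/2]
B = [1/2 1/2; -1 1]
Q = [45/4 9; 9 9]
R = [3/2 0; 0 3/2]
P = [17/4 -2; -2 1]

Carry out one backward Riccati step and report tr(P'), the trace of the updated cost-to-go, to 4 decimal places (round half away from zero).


21.4424

BᵀP = [4.1250 -2.0000; 0.1250 0.0000]
S = R + BᵀPB = [3/2 0; 0 3/2] + [4.0625 0.0625; 0.0625 0.0625] = [5.5625 0.0625; 0.0625 1.5625]
BᵀPA = [4.0000 1.0000; 0.0000 0.0000]
K = S⁻¹·BᵀPA = [0.7194 0.1799; -0.0288 -0.0072]
A−BK = [-0.3453 -0.0863; -1.2518 -0.3129]
AᵀP(A−BK) = [1.1223 0.2806; 0.2806 0.0701]
P' = Q + AᵀP(A−BK) = [12.3723 9.2806; 9.2806 9.0701]
tr(P') = 21.4424


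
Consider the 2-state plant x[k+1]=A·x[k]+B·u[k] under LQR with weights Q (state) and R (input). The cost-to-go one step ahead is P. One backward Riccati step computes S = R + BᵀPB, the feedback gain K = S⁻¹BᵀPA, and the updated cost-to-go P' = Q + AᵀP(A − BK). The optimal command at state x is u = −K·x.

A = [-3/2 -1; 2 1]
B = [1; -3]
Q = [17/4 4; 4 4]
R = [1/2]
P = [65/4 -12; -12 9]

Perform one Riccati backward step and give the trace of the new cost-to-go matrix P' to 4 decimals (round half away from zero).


8.9567

BᵀP = [52.2500 -39.0000]
S = R + BᵀPB = [1/2] + [169.2500] = [169.7500]
BᵀPA = [-156.3750 -91.2500]
K = S⁻¹·BᵀPA = [-0.9212 -0.5376]
A−BK = [-0.5788 -0.4624; -0.7636 -0.6127]
AᵀP(A−BK) = [0.5087 0.3148; 0.3148 0.1981]
P' = Q + AᵀP(A−BK) = [4.7587 4.3148; 4.3148 4.1981]
tr(P') = 8.9567


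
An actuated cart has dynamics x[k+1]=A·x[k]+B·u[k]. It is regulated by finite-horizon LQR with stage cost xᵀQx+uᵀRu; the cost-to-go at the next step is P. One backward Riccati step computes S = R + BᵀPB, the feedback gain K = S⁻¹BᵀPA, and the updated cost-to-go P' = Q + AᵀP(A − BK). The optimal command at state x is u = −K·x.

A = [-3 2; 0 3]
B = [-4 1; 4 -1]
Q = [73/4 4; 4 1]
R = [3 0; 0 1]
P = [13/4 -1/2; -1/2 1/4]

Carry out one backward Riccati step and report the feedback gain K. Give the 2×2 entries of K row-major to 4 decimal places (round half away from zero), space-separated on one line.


BᵀP = [-15.0000 3.0000; 3.7500 -0.7500]
S = R + BᵀPB = [3 0; 0 1] + [72.0000 -18.0000; -18.0000 4.5000] = [75.0000 -18.0000; -18.0000 5.5000]
BᵀPA = [45.0000 -21.0000; -11.2500 5.2500]
K = S⁻¹·BᵀPA = [0.5085 -0.2373; -0.3814 0.1780]
A−BK = [-0.5847 0.8729; -2.4153 4.1271]
AᵀP(A−BK) = [2.0784 -2.3199; -2.3199 3.3326]
P' = Q + AᵀP(A−BK) = [20.3284 1.6801; 1.6801 4.3326]
tr(P') = 24.6610

0.5085 -0.2373 -0.3814 0.1780


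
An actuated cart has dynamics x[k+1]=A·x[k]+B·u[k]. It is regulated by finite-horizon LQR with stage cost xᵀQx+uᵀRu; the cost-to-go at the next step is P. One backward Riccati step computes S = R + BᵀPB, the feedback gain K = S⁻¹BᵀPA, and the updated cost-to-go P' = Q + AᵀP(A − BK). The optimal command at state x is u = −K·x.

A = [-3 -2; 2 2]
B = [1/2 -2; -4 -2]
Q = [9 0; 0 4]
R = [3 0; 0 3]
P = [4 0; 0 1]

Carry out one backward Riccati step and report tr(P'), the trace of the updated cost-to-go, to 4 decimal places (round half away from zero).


BᵀP = [2.0000 -4.0000; -8.0000 -2.0000]
S = R + BᵀPB = [3 0; 0 3] + [17.0000 4.0000; 4.0000 20.0000] = [20.0000 4.0000; 4.0000 23.0000]
BᵀPA = [-14.0000 -12.0000; 20.0000 12.0000]
K = S⁻¹·BᵀPA = [-0.9054 -0.7297; 1.0270 0.6486]
A−BK = [-0.4932 -0.3378; 0.4324 0.3784]
AᵀP(A−BK) = [6.7838 4.8108; 4.8108 3.4595]
P' = Q + AᵀP(A−BK) = [15.7838 4.8108; 4.8108 7.4595]
tr(P') = 23.2432

23.2432


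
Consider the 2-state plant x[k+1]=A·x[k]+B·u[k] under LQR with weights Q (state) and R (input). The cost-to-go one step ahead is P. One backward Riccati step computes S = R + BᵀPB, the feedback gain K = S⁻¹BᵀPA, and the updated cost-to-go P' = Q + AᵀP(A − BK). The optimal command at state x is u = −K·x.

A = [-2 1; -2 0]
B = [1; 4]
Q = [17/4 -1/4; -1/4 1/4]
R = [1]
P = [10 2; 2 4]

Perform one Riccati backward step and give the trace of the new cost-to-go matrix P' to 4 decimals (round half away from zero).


25.9725

BᵀP = [18.0000 18.0000]
S = R + BᵀPB = [1] + [90.0000] = [91.0000]
BᵀPA = [-72.0000 18.0000]
K = S⁻¹·BᵀPA = [-0.7912 0.1978]
A−BK = [-1.2088 0.8022; 1.1648 -0.7912]
AᵀP(A−BK) = [15.0330 -9.7582; -9.7582 6.4396]
P' = Q + AᵀP(A−BK) = [19.2830 -10.0082; -10.0082 6.6896]
tr(P') = 25.9725


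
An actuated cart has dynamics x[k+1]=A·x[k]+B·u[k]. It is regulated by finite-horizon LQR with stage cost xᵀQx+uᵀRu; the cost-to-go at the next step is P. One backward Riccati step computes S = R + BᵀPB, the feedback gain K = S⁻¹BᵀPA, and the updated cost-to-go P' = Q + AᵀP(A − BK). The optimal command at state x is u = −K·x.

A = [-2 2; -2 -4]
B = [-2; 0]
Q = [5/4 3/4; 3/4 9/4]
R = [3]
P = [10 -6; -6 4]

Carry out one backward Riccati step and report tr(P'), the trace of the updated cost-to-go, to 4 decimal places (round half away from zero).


25.4535

BᵀP = [-20.0000 12.0000]
S = R + BᵀPB = [3] + [40.0000] = [43.0000]
BᵀPA = [16.0000 -88.0000]
K = S⁻¹·BᵀPA = [0.3721 -2.0465]
A−BK = [-1.2558 -2.0930; -2.0000 -4.0000]
AᵀP(A−BK) = [2.0465 0.7442; 0.7442 19.9070]
P' = Q + AᵀP(A−BK) = [3.2965 1.4942; 1.4942 22.1570]
tr(P') = 25.4535


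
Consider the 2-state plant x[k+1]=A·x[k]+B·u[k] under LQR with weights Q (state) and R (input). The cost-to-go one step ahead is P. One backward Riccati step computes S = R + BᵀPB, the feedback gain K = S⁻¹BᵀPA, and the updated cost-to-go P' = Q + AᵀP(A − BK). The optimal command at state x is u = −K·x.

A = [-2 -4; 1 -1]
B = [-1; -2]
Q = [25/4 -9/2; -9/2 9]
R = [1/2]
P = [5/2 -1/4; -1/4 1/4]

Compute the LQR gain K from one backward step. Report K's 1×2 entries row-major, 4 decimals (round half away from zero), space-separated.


BᵀP = [-2.0000 -0.2500]
S = R + BᵀPB = [1/2] + [2.5000] = [3.0000]
BᵀPA = [3.7500 8.2500]
K = S⁻¹·BᵀPA = [1.2500 2.7500]
A−BK = [-0.7500 -1.2500; 3.5000 4.5000]
AᵀP(A−BK) = [6.5625 9.9375; 9.9375 15.5625]
P' = Q + AᵀP(A−BK) = [12.8125 5.4375; 5.4375 24.5625]
tr(P') = 37.3750

1.2500 2.7500


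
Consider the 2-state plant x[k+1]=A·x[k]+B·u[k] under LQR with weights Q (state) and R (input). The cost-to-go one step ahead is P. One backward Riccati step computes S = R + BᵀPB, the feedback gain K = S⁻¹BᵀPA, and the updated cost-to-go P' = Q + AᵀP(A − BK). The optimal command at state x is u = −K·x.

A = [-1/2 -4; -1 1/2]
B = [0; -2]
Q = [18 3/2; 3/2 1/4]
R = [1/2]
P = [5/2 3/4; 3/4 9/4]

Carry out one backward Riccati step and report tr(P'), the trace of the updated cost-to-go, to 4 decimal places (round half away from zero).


55.0559

BᵀP = [-1.5000 -4.5000]
S = R + BᵀPB = [1/2] + [9.0000] = [9.5000]
BᵀPA = [5.2500 3.7500]
K = S⁻¹·BᵀPA = [0.5526 0.3947]
A−BK = [-0.5000 -4.0000; 0.1053 1.2895]
AᵀP(A−BK) = [0.7237 4.6151; 4.6151 36.0822]
P' = Q + AᵀP(A−BK) = [18.7237 6.1151; 6.1151 36.3322]
tr(P') = 55.0559


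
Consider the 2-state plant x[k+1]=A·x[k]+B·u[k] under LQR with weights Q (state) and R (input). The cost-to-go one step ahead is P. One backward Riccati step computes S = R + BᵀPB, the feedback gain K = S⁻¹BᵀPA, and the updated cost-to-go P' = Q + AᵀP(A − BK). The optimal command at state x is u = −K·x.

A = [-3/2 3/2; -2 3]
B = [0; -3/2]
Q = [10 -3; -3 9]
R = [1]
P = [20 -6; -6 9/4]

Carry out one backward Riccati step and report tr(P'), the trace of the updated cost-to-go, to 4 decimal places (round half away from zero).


38.8557

BᵀP = [9.0000 -3.3750]
S = R + BᵀPB = [1] + [5.0625] = [6.0625]
BᵀPA = [-6.7500 3.3750]
K = S⁻¹·BᵀPA = [-1.1134 0.5567]
A−BK = [-1.5000 1.5000; -3.6701 3.8351]
AᵀP(A−BK) = [10.4845 -9.7423; -9.7423 9.3711]
P' = Q + AᵀP(A−BK) = [20.4845 -12.7423; -12.7423 18.3711]
tr(P') = 38.8557


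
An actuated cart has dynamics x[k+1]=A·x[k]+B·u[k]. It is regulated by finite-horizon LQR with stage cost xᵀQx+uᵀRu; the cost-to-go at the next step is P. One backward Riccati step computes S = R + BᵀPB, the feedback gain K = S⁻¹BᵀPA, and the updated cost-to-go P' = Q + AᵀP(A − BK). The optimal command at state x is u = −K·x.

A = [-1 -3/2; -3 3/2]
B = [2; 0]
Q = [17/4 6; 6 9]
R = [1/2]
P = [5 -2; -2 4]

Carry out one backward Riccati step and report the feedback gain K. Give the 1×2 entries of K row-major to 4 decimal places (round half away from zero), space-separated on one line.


BᵀP = [10.0000 -4.0000]
S = R + BᵀPB = [1/2] + [20.0000] = [20.5000]
BᵀPA = [2.0000 -21.0000]
K = S⁻¹·BᵀPA = [0.0976 -1.0244]
A−BK = [-1.1951 0.5488; -3.0000 1.5000]
AᵀP(A−BK) = [28.8049 -14.4512; -14.4512 7.7378]
P' = Q + AᵀP(A−BK) = [33.0549 -8.4512; -8.4512 16.7378]
tr(P') = 49.7927

0.0976 -1.0244


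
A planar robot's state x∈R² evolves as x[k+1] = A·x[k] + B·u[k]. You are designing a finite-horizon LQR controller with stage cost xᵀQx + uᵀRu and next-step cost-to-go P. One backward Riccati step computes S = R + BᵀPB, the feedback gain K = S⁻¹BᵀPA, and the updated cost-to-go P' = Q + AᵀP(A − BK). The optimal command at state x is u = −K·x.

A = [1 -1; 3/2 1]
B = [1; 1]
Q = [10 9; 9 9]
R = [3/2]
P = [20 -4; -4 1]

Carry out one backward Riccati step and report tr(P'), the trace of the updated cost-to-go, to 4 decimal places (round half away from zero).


BᵀP = [16.0000 -3.0000]
S = R + BᵀPB = [3/2] + [13.0000] = [14.5000]
BᵀPA = [11.5000 -19.0000]
K = S⁻¹·BᵀPA = [0.7931 -1.3103]
A−BK = [0.2069 0.3103; 0.7069 2.3103]
AᵀP(A−BK) = [1.1293 -1.4310; -1.4310 4.1034]
P' = Q + AᵀP(A−BK) = [11.1293 7.5690; 7.5690 13.1034]
tr(P') = 24.2328

24.2328


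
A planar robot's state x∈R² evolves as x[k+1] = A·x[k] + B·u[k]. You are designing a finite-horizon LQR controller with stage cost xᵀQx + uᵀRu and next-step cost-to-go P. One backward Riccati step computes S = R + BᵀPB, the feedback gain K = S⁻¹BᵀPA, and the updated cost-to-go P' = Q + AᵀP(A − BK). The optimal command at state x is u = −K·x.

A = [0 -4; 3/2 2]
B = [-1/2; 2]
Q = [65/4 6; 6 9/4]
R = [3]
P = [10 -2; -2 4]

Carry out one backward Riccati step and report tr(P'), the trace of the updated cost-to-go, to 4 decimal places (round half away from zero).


BᵀP = [-9.0000 9.0000]
S = R + BᵀPB = [3] + [22.5000] = [25.5000]
BᵀPA = [13.5000 54.0000]
K = S⁻¹·BᵀPA = [0.5294 2.1176]
A−BK = [0.2647 -2.9412; 0.4412 -2.2353]
AᵀP(A−BK) = [1.8529 -4.5882; -4.5882 93.6471]
P' = Q + AᵀP(A−BK) = [18.1029 1.4118; 1.4118 95.8971]
tr(P') = 114.0000

114.0000


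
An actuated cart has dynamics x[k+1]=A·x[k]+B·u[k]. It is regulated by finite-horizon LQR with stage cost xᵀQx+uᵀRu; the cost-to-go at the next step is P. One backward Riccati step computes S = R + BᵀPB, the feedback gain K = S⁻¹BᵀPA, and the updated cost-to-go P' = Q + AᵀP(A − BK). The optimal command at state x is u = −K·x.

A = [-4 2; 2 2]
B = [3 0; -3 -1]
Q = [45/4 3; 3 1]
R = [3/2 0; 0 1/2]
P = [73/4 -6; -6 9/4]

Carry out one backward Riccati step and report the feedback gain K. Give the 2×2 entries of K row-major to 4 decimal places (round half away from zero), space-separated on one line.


BᵀP = [72.7500 -24.7500; 6.0000 -2.2500]
S = R + BᵀPB = [3/2 0; 0 1/2] + [292.5000 24.7500; 24.7500 2.2500] = [294.0000 24.7500; 24.7500 2.7500]
BᵀPA = [-340.5000 96.0000; -28.5000 7.5000]
K = S⁻¹·BᵀPA = [-1.1789 0.4000; 0.2469 -0.8727]
A−BK = [-0.4632 0.8000; -1.2900 2.3273]
AᵀP(A−BK) = [2.6048 -1.6727; -1.6727 2.1455]
P' = Q + AᵀP(A−BK) = [13.8548 1.3273; 1.3273 3.1455]
tr(P') = 17.0002

-1.1789 0.4000 0.2469 -0.8727


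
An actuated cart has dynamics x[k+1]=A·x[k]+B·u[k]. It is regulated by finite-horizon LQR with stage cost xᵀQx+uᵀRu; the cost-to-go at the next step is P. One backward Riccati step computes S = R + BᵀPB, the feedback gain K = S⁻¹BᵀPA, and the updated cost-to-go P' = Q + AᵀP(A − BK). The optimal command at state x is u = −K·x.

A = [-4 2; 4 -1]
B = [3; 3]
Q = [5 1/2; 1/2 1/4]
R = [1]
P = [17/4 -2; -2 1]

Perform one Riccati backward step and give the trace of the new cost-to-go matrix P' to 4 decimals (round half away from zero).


BᵀP = [6.7500 -3.0000]
S = R + BᵀPB = [1] + [11.2500] = [12.2500]
BᵀPA = [-39.0000 16.5000]
K = S⁻¹·BᵀPA = [-3.1837 1.3469]
A−BK = [5.5510 -2.0408; 13.5510 -5.0408]
AᵀP(A−BK) = [23.8367 -9.4694; -9.4694 3.7755]
P' = Q + AᵀP(A−BK) = [28.8367 -8.9694; -8.9694 4.0255]
tr(P') = 32.8622

32.8622


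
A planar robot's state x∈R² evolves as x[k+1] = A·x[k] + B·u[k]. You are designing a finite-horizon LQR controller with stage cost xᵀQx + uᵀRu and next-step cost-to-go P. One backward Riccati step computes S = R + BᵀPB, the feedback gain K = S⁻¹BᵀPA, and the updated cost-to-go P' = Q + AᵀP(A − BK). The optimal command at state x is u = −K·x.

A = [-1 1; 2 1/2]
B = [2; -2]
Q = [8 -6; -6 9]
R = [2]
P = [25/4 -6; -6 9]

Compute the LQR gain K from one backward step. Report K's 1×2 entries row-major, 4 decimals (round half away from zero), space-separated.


BᵀP = [24.5000 -30.0000]
S = R + BᵀPB = [2] + [109.0000] = [111.0000]
BᵀPA = [-84.5000 9.5000]
K = S⁻¹·BᵀPA = [-0.7613 0.0856]
A−BK = [0.5225 0.8288; 0.4775 0.6712]
AᵀP(A−BK) = [1.9234 0.9820; 0.9820 1.6869]
P' = Q + AᵀP(A−BK) = [9.9234 -5.0180; -5.0180 10.6869]
tr(P') = 20.6104

-0.7613 0.0856


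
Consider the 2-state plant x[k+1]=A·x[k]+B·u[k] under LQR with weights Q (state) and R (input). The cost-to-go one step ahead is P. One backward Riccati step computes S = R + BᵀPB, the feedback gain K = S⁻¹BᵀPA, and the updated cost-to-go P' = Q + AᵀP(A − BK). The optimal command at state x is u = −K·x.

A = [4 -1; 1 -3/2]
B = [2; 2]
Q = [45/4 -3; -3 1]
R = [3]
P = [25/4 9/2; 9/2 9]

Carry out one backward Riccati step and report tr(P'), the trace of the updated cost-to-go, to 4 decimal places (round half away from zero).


BᵀP = [21.5000 27.0000]
S = R + BᵀPB = [3] + [97.0000] = [100.0000]
BᵀPA = [113.0000 -62.0000]
K = S⁻¹·BᵀPA = [1.1300 -0.6200]
A−BK = [1.7400 0.2400; -1.2600 -0.2600]
AᵀP(A−BK) = [17.3100 0.0600; 0.0600 1.5600]
P' = Q + AᵀP(A−BK) = [28.5600 -2.9400; -2.9400 2.5600]
tr(P') = 31.1200

31.1200


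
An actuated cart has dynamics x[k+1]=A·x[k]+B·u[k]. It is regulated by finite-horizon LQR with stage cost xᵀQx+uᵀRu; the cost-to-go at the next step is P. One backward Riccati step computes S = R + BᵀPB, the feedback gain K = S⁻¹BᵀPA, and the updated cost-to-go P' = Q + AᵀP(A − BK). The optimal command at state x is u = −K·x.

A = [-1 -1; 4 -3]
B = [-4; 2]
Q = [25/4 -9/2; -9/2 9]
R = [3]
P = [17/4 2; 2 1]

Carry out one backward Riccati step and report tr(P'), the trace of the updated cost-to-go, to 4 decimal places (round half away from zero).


19.5872

BᵀP = [-13.0000 -6.0000]
S = R + BᵀPB = [3] + [40.0000] = [43.0000]
BᵀPA = [-11.0000 31.0000]
K = S⁻¹·BᵀPA = [-0.2558 0.7209]
A−BK = [-2.0233 1.8837; 4.5116 -4.4419]
AᵀP(A−BK) = [1.4360 -1.8198; -1.8198 2.9012]
P' = Q + AᵀP(A−BK) = [7.6860 -6.3198; -6.3198 11.9012]
tr(P') = 19.5872


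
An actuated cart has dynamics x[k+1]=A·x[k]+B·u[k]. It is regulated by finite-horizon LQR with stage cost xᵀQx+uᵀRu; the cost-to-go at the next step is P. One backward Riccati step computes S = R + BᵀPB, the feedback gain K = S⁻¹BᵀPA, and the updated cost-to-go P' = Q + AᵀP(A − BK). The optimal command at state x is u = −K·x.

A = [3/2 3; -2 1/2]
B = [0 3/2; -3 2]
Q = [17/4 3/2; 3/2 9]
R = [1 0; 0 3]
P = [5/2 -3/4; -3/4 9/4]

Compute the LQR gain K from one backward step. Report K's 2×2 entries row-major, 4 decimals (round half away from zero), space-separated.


BᵀP = [2.2500 -6.7500; 2.2500 3.3750]
S = R + BᵀPB = [1 0; 0 3] + [20.2500 -10.1250; -10.1250 10.1250] = [21.2500 -10.1250; -10.1250 13.1250]
BᵀPA = [16.8750 3.3750; -3.3750 8.4375]
K = S⁻¹·BᵀPA = [1.0619 0.7355; 0.5621 1.2102]
A−BK = [0.6569 1.1847; 0.0617 0.2859]
AᵀP(A−BK) = [3.1020 4.6112; 4.6112 8.1193]
P' = Q + AᵀP(A−BK) = [7.3520 6.1112; 6.1112 17.1193]
tr(P') = 24.4713

1.0619 0.7355 0.5621 1.2102


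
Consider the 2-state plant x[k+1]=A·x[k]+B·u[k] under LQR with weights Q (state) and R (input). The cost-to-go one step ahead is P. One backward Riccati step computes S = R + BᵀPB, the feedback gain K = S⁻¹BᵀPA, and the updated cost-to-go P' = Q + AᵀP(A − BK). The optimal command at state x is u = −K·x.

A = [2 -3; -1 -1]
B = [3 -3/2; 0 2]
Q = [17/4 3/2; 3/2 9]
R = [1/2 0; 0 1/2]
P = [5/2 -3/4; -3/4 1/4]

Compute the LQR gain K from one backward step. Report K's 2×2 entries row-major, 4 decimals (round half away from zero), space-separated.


0.4951 -0.6699 -0.3722 0.3074

BᵀP = [7.5000 -2.2500; -5.2500 1.6250]
S = R + BᵀPB = [1/2 0; 0 1/2] + [22.5000 -15.7500; -15.7500 11.1250] = [23.0000 -15.7500; -15.7500 11.6250]
BᵀPA = [17.2500 -20.2500; -12.1250 14.1250]
K = S⁻¹·BᵀPA = [0.4951 -0.6699; -0.3722 0.3074]
A−BK = [-0.0437 -0.5291; -0.2557 -1.6149]
AᵀP(A−BK) = [0.1962 -0.2164; -0.2164 0.3418]
P' = Q + AᵀP(A−BK) = [4.4462 1.2836; 1.2836 9.3418]
tr(P') = 13.7880


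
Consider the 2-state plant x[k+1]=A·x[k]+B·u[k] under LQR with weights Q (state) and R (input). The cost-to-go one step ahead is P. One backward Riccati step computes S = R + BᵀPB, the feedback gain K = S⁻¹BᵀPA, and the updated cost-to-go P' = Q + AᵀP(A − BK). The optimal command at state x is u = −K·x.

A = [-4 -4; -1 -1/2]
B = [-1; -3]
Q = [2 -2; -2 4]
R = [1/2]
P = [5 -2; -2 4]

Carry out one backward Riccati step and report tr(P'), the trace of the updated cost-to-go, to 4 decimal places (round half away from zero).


BᵀP = [1.0000 -10.0000]
S = R + BᵀPB = [1/2] + [29.0000] = [29.5000]
BᵀPA = [6.0000 1.0000]
K = S⁻¹·BᵀPA = [0.2034 0.0339]
A−BK = [-3.7966 -3.9661; -0.3898 -0.3983]
AᵀP(A−BK) = [66.7797 69.7966; 69.7966 72.9661]
P' = Q + AᵀP(A−BK) = [68.7797 67.7966; 67.7966 76.9661]
tr(P') = 145.7458

145.7458


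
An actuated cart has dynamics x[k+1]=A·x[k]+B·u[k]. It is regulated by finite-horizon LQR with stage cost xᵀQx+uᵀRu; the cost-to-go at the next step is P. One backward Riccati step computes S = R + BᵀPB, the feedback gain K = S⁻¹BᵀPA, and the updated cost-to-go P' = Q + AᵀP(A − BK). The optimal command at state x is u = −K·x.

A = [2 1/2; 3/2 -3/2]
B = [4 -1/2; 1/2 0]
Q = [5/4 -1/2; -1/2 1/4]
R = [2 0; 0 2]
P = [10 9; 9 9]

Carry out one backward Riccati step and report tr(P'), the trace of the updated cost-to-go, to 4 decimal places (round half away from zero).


5.6062

BᵀP = [44.5000 40.5000; -5.0000 -4.5000]
S = R + BᵀPB = [2 0; 0 2] + [198.2500 -22.2500; -22.2500 2.5000] = [200.2500 -22.2500; -22.2500 4.5000]
BᵀPA = [149.7500 -38.5000; -16.7500 4.2500]
K = S⁻¹·BᵀPA = [0.7417 -0.1938; -0.0548 -0.0137]
A−BK = [-0.9943 1.2683; 1.1291 -1.4031]
AᵀP(A−BK) = [2.2586 -1.7106; -1.7106 1.8476]
P' = Q + AᵀP(A−BK) = [3.5086 -2.2106; -2.2106 2.0976]
tr(P') = 5.6062


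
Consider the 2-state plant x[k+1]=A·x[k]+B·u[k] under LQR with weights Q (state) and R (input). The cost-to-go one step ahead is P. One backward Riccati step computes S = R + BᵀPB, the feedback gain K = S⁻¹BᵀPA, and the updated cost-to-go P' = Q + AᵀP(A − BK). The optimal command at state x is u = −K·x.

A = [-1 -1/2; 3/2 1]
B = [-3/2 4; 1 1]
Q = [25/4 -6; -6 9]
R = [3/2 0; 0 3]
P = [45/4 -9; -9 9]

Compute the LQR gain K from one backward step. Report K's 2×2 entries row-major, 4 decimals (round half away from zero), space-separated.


BᵀP = [-25.8750 22.5000; 36.0000 -27.0000]
S = R + BᵀPB = [3/2 0; 0 3] + [61.3125 -81.0000; -81.0000 117.0000] = [62.8125 -81.0000; -81.0000 120.0000]
BᵀPA = [59.6250 35.4375; -76.5000 -45.0000]
K = S⁻¹·BᵀPA = [0.9816 0.6221; 0.0251 0.0449]
A−BK = [0.3721 0.2535; 0.4934 0.3329]
AᵀP(A−BK) = [1.8910 1.2183; 1.2183 0.7880]
P' = Q + AᵀP(A−BK) = [8.1410 -4.7817; -4.7817 9.7880]
tr(P') = 17.9290

0.9816 0.6221 0.0251 0.0449


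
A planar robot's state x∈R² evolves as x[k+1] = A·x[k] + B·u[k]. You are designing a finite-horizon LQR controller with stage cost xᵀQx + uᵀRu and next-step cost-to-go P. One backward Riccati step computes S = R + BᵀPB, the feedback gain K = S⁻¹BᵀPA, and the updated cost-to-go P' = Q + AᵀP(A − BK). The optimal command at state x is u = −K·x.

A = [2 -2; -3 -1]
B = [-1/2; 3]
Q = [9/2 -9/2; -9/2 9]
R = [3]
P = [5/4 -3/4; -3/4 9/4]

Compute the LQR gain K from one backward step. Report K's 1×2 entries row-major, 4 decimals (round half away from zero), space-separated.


BᵀP = [-2.8750 7.1250]
S = R + BᵀPB = [3] + [22.8125] = [25.8125]
BᵀPA = [-27.1250 -1.3750]
K = S⁻¹·BᵀPA = [-1.0508 -0.0533]
A−BK = [1.4746 -2.0266; 0.1525 -0.8402]
AᵀP(A−BK) = [5.7458 -2.6949; -2.6949 4.1768]
P' = Q + AᵀP(A−BK) = [10.2458 -7.1949; -7.1949 13.1768]
tr(P') = 23.4225

-1.0508 -0.0533


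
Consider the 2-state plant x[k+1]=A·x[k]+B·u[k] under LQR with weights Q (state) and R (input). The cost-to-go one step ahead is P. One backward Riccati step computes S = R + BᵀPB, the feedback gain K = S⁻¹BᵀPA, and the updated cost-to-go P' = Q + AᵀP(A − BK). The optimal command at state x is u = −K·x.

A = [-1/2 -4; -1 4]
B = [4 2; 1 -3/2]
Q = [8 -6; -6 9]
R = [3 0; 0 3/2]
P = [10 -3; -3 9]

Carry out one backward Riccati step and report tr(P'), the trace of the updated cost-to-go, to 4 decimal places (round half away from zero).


BᵀP = [37.0000 -3.0000; 24.5000 -19.5000]
S = R + BᵀPB = [3 0; 0 3/2] + [145.0000 78.5000; 78.5000 78.2500] = [148.0000 78.5000; 78.5000 79.7500]
BᵀPA = [-15.5000 -160.0000; 7.2500 -176.0000]
K = S⁻¹·BᵀPA = [-0.3200 0.1872; 0.4059 -2.3912]
A−BK = [-0.0317 0.0335; -0.0711 0.2260]
AᵀP(A−BK) = [0.5964 -1.7623; -1.7623 9.1073]
P' = Q + AᵀP(A−BK) = [8.5964 -7.7623; -7.7623 18.1073]
tr(P') = 26.7037

26.7037


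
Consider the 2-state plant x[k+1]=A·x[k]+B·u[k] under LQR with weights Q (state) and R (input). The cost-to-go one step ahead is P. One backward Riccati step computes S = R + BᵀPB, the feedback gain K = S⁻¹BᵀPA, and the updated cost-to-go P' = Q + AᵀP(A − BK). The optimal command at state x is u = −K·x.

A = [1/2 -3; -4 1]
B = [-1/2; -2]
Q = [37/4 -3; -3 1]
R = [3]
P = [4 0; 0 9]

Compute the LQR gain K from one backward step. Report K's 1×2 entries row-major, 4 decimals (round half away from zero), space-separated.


1.7750 -0.3000

BᵀP = [-2.0000 -18.0000]
S = R + BᵀPB = [3] + [37.0000] = [40.0000]
BᵀPA = [71.0000 -12.0000]
K = S⁻¹·BᵀPA = [1.7750 -0.3000]
A−BK = [1.3875 -3.1500; -0.4500 0.4000]
AᵀP(A−BK) = [18.9750 -20.7000; -20.7000 41.4000]
P' = Q + AᵀP(A−BK) = [28.2250 -23.7000; -23.7000 42.4000]
tr(P') = 70.6250


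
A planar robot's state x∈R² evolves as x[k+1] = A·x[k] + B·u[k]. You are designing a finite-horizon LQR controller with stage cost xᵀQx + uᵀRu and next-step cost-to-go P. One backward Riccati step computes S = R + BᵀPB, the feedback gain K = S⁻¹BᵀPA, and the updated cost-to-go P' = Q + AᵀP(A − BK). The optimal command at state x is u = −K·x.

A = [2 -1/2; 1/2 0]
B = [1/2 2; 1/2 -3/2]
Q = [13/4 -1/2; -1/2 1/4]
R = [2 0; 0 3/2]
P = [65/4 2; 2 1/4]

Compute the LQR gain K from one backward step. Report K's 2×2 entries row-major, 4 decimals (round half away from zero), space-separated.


0.2428 -0.0587 1.0314 -0.2502

BᵀP = [9.1250 1.1250; 29.5000 3.6250]
S = R + BᵀPB = [2 0; 0 3/2] + [5.1250 16.5625; 16.5625 53.5625] = [7.1250 16.5625; 16.5625 55.0625]
BᵀPA = [18.8125 -4.5625; 60.8125 -14.7500]
K = S⁻¹·BᵀPA = [0.2428 -0.0587; 1.0314 -0.2502]
A−BK = [-0.1842 0.0298; 1.9257 -0.3460]
AᵀP(A−BK) = [1.7732 -0.4292; -0.4292 0.1039]
P' = Q + AᵀP(A−BK) = [5.0232 -0.9292; -0.9292 0.3539]
tr(P') = 5.3771


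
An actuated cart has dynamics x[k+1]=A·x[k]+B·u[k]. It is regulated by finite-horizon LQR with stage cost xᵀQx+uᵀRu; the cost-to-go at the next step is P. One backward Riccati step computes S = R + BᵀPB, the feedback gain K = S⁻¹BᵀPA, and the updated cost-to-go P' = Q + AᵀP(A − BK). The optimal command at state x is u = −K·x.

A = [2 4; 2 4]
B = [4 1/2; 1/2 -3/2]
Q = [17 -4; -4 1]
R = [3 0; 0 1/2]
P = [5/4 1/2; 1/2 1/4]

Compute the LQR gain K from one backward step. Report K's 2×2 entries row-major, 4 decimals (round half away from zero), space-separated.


0.5823 1.1647 -0.2759 -0.5518

BᵀP = [5.2500 2.1250; -0.1250 -0.1250]
S = R + BᵀPB = [3 0; 0 1/2] + [22.0625 -0.5625; -0.5625 0.1250] = [25.0625 -0.5625; -0.5625 0.6250]
BᵀPA = [14.7500 29.5000; -0.5000 -1.0000]
K = S⁻¹·BᵀPA = [0.5823 1.1647; -0.2759 -0.5518]
A−BK = [-0.1914 -0.3828; 1.2950 2.5900]
AᵀP(A−BK) = [1.2726 2.5452; 2.5452 5.0904]
P' = Q + AᵀP(A−BK) = [18.2726 -1.4548; -1.4548 6.0904]
tr(P') = 24.3629
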